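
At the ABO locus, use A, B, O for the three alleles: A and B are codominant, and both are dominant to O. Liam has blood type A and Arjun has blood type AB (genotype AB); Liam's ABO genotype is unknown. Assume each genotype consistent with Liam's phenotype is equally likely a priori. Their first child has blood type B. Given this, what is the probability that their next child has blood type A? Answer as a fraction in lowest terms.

1/2

Possible genotypes: Liam ∈ {AA, AO}; Arjun ∈ {AB}.
Weight each parental genotype pair by prior × P(type-B child):
  AO × AB: posterior weight 1; P(next child type A) = 1/2.
Weighted sum = 1/2.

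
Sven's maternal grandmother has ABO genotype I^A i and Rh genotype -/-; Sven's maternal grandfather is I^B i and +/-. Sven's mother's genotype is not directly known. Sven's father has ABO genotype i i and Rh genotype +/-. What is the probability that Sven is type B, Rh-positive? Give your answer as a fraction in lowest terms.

Sven's mother's ABO genotype from I^A i × I^B i: 1/4 I^A I^B, 1/4 I^A i, 1/4 I^B i, 1/4 i i.
Crossing each possibility with the father i i and summing P(type B): 1/4·1/2 + 1/4·0 + 1/4·1/2 + 1/4·0 = 1/4.
Similarly for Rh via the mother's Rh distribution: P(Rh+) = 5/8.
Independent loci: 1/4 × 5/8 = 5/32.

5/32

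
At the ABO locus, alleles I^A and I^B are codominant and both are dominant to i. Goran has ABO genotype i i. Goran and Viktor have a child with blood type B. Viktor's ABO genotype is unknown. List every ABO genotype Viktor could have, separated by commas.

I^A I^B, I^B I^B, I^B i

For each candidate genotype of Viktor, check whether crossing it with i i can produce every observed child phenotype.
  I^A I^A → possible child types {A} ✗
  I^A I^B → possible child types {A, B} ✓
  I^A i → possible child types {O, A} ✗
  I^B I^B → possible child types {B} ✓
  I^B i → possible child types {O, B} ✓
  i i → possible child types {O} ✗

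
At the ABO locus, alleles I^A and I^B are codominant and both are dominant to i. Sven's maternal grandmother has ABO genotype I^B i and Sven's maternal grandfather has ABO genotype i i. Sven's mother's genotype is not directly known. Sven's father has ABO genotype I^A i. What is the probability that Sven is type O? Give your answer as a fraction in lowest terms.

3/8

Sven's mother's ABO genotype from I^B i × i i: 1/2 I^B i, 1/2 i i.
Crossing each possibility with the father I^A i and summing P(type O): 1/2·1/4 + 1/2·1/2 = 3/8.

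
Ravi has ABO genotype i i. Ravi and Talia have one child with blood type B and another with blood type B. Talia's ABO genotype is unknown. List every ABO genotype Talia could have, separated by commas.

For each candidate genotype of Talia, check whether crossing it with i i can produce every observed child phenotype.
  I^A I^A → possible child types {A} ✗
  I^A I^B → possible child types {A, B} ✓
  I^A i → possible child types {O, A} ✗
  I^B I^B → possible child types {B} ✓
  I^B i → possible child types {O, B} ✓
  i i → possible child types {O} ✗

I^A I^B, I^B I^B, I^B i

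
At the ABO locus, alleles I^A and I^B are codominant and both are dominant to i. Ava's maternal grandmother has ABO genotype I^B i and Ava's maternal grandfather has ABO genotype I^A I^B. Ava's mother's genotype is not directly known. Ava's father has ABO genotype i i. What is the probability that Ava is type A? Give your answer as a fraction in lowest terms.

Ava's mother's ABO genotype from I^B i × I^A I^B: 1/4 I^A I^B, 1/4 I^A i, 1/4 I^B I^B, 1/4 I^B i.
Crossing each possibility with the father i i and summing P(type A): 1/4·1/2 + 1/4·1/2 + 1/4·0 + 1/4·0 = 1/4.

1/4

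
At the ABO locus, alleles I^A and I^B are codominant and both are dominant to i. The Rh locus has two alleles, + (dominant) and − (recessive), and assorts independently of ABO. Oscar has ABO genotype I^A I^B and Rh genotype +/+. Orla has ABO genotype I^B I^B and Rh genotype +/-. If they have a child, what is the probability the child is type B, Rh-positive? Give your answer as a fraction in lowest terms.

1/2

ABO cross I^A I^B × I^B I^B → offspring phenotypes: 1/2 B, 1/2 AB.
Rh cross +/+ × +/- → 1 Rh+.
Independent loci: P(type B, Rh-positive) = 1/2 × 1 = 1/2.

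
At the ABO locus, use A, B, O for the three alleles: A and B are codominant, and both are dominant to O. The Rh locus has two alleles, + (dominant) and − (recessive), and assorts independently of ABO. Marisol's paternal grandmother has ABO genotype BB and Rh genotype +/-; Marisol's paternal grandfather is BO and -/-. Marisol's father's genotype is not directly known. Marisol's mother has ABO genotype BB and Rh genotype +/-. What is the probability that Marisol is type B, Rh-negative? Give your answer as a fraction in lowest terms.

3/8

Marisol's father's ABO genotype from BB × BO: 1/2 BB, 1/2 BO.
Crossing each possibility with the mother BB and summing P(type B): 1/2·1 + 1/2·1 = 1.
Similarly for Rh via the father's Rh distribution: P(Rh-) = 3/8.
Independent loci: 1 × 3/8 = 3/8.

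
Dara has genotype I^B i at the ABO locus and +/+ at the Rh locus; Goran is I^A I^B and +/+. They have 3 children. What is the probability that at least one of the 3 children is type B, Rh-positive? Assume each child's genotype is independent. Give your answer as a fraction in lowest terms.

7/8

ABO cross I^B i × I^A I^B → 1/4 A, 1/2 B, 1/4 AB.
Rh cross +/+ × +/+ → 1 Rh+; so P(type B, Rh-positive) = 1/2 × 1 = 1/2 per child.
P(none) = (1/2)^3 = 1/8; P(at least one) = 1 − 1/8 = 7/8.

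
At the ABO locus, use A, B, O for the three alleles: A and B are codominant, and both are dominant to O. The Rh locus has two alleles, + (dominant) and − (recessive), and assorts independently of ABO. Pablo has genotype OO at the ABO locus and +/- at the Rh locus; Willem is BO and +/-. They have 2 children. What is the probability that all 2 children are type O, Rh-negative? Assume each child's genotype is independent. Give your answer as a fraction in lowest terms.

1/64

ABO cross OO × BO → 1/2 O, 1/2 B.
Rh cross +/- × +/- → 3/4 Rh+, 1/4 Rh-; so P(type O, Rh-negative) = 1/2 × 1/4 = 1/8 per child.
All 2 independent: (1/8)^2 = 1/64.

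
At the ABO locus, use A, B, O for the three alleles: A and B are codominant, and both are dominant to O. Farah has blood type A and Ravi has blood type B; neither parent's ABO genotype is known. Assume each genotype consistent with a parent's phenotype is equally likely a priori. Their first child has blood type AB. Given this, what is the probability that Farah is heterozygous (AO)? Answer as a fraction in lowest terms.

Possible genotypes: Farah ∈ {AA, AO}; Ravi ∈ {BB, BO}.
Weight each parental genotype pair by prior × P(type-AB child):
  AA × BB: posterior weight 4/9.
  AA × BO: posterior weight 2/9.
  AO × BB: posterior weight 2/9.
  AO × BO: posterior weight 1/9.
Sum the posterior weight over pairs where Farah is AO: 1/3.

1/3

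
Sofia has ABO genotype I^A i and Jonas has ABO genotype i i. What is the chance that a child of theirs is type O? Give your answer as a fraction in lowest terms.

1/2

ABO cross I^A i × i i → offspring phenotypes: 1/2 O, 1/2 A.
So P(type O) = 1/2.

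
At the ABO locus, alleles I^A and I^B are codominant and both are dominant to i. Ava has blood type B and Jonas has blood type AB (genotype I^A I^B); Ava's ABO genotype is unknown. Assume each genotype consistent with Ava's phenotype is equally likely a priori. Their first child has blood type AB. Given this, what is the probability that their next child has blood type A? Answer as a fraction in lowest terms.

1/12

Possible genotypes: Ava ∈ {I^B I^B, I^B i}; Jonas ∈ {I^A I^B}.
Weight each parental genotype pair by prior × P(type-AB child):
  I^B I^B × I^A I^B: posterior weight 2/3; P(next child type A) = 0.
  I^B i × I^A I^B: posterior weight 1/3; P(next child type A) = 1/4.
Weighted sum = 1/12.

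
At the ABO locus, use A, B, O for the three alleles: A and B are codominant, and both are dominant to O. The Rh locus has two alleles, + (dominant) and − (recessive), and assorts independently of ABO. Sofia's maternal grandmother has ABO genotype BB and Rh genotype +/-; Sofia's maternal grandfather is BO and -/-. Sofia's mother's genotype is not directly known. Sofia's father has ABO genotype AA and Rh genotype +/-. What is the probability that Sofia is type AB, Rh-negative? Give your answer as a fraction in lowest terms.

Sofia's mother's ABO genotype from BB × BO: 1/2 BB, 1/2 BO.
Crossing each possibility with the father AA and summing P(type AB): 1/2·1 + 1/2·1/2 = 3/4.
Similarly for Rh via the mother's Rh distribution: P(Rh-) = 3/8.
Independent loci: 3/4 × 3/8 = 9/32.

9/32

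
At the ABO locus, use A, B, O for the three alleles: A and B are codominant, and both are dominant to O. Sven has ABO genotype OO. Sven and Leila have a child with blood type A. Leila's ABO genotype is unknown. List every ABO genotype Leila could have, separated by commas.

For each candidate genotype of Leila, check whether crossing it with OO can produce every observed child phenotype.
  AA → possible child types {A} ✓
  AB → possible child types {A, B} ✓
  AO → possible child types {O, A} ✓
  BB → possible child types {B} ✗
  BO → possible child types {O, B} ✗
  OO → possible child types {O} ✗

AA, AB, AO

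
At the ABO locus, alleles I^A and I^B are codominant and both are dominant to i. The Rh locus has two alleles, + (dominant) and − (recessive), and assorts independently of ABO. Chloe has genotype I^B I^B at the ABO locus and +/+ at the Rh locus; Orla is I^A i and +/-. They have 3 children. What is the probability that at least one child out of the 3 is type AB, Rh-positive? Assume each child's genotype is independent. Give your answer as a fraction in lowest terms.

ABO cross I^B I^B × I^A i → 1/2 B, 1/2 AB.
Rh cross +/+ × +/- → 1 Rh+; so P(type AB, Rh-positive) = 1/2 × 1 = 1/2 per child.
P(none) = (1/2)^3 = 1/8; P(at least one) = 1 − 1/8 = 7/8.

7/8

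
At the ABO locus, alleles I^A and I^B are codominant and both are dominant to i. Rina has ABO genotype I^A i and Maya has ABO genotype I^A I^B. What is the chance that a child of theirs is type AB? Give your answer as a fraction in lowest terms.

1/4

ABO cross I^A i × I^A I^B → offspring phenotypes: 1/2 A, 1/4 B, 1/4 AB.
So P(type AB) = 1/4.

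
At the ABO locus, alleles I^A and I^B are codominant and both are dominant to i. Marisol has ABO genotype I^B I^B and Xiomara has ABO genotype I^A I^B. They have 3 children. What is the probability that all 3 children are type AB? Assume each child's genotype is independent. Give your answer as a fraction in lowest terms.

ABO cross I^B I^B × I^A I^B → 1/2 B, 1/2 AB.
So P(type AB) = 1/2 per child.
All 3 independent: (1/2)^3 = 1/8.

1/8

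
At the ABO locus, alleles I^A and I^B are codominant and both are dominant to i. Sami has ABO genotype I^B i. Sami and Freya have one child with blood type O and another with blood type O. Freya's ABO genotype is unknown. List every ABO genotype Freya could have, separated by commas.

I^A i, I^B i, i i

For each candidate genotype of Freya, check whether crossing it with I^B i can produce every observed child phenotype.
  I^A I^A → possible child types {A, AB} ✗
  I^A I^B → possible child types {A, B, AB} ✗
  I^A i → possible child types {O, A, B, AB} ✓
  I^B I^B → possible child types {B} ✗
  I^B i → possible child types {O, B} ✓
  i i → possible child types {O, B} ✓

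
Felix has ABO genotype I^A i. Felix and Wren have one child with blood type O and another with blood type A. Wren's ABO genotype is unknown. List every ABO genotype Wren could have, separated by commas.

For each candidate genotype of Wren, check whether crossing it with I^A i can produce every observed child phenotype.
  I^A I^A → possible child types {A} ✗
  I^A I^B → possible child types {A, B, AB} ✗
  I^A i → possible child types {O, A} ✓
  I^B I^B → possible child types {B, AB} ✗
  I^B i → possible child types {O, A, B, AB} ✓
  i i → possible child types {O, A} ✓

I^A i, I^B i, i i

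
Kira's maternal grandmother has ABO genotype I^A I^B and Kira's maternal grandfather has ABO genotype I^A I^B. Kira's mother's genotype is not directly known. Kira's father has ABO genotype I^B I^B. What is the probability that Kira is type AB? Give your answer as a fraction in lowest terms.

1/2

Kira's mother's ABO genotype from I^A I^B × I^A I^B: 1/4 I^A I^A, 1/2 I^A I^B, 1/4 I^B I^B.
Crossing each possibility with the father I^B I^B and summing P(type AB): 1/4·1 + 1/2·1/2 + 1/4·0 = 1/2.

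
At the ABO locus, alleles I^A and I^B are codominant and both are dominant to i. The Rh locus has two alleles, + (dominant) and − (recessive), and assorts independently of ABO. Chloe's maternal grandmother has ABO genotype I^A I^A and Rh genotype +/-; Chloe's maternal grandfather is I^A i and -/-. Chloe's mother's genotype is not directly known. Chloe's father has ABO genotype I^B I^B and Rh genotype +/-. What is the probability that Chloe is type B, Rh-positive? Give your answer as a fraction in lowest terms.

Chloe's mother's ABO genotype from I^A I^A × I^A i: 1/2 I^A I^A, 1/2 I^A i.
Crossing each possibility with the father I^B I^B and summing P(type B): 1/2·0 + 1/2·1/2 = 1/4.
Similarly for Rh via the mother's Rh distribution: P(Rh+) = 5/8.
Independent loci: 1/4 × 5/8 = 5/32.

5/32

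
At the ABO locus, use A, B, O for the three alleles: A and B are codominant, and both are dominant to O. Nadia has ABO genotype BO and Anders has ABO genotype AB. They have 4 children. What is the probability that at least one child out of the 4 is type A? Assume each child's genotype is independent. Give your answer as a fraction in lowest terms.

175/256

ABO cross BO × AB → 1/4 A, 1/2 B, 1/4 AB.
So P(type A) = 1/4 per child.
P(none) = (3/4)^4 = 81/256; P(at least one) = 1 − 81/256 = 175/256.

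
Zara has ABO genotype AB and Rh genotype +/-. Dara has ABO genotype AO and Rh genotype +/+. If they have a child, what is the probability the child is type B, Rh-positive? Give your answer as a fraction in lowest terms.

ABO cross AB × AO → offspring phenotypes: 1/2 A, 1/4 B, 1/4 AB.
Rh cross +/- × +/+ → 1 Rh+.
Independent loci: P(type B, Rh-positive) = 1/4 × 1 = 1/4.

1/4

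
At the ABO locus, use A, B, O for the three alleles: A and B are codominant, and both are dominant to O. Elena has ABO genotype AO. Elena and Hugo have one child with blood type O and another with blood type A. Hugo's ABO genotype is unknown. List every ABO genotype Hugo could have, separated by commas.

AO, BO, OO

For each candidate genotype of Hugo, check whether crossing it with AO can produce every observed child phenotype.
  AA → possible child types {A} ✗
  AB → possible child types {A, B, AB} ✗
  AO → possible child types {O, A} ✓
  BB → possible child types {B, AB} ✗
  BO → possible child types {O, A, B, AB} ✓
  OO → possible child types {O, A} ✓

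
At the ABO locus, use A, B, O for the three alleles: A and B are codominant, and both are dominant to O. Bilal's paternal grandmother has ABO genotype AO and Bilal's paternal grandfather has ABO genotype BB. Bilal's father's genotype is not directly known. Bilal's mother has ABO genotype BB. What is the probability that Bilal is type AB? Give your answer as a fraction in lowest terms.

Bilal's father's ABO genotype from AO × BB: 1/2 AB, 1/2 BO.
Crossing each possibility with the mother BB and summing P(type AB): 1/2·1/2 + 1/2·0 = 1/4.

1/4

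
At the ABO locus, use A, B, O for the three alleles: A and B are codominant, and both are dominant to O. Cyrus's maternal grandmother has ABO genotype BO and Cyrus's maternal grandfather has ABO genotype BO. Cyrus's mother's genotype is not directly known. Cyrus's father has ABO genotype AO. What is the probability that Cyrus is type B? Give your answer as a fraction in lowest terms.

Cyrus's mother's ABO genotype from BO × BO: 1/4 BB, 1/2 BO, 1/4 OO.
Crossing each possibility with the father AO and summing P(type B): 1/4·1/2 + 1/2·1/4 + 1/4·0 = 1/4.

1/4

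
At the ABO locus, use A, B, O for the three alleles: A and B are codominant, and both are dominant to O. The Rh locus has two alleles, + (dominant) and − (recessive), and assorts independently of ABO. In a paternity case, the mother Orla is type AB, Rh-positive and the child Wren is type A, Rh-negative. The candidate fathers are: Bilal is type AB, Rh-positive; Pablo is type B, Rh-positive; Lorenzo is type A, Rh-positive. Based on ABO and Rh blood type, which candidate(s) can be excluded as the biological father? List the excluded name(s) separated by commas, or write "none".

none

A candidate is excluded only if no genotype consistent with his phenotype could produce a type A, Rh-negative child with a type AB, Rh-positive mother.
Every candidate has at least one consistent genotype combination, so none can be excluded.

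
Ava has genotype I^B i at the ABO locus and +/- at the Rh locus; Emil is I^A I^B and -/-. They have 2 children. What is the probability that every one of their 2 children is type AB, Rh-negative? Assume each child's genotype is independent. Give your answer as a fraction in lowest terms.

1/64

ABO cross I^B i × I^A I^B → 1/4 A, 1/2 B, 1/4 AB.
Rh cross +/- × -/- → 1/2 Rh+, 1/2 Rh-; so P(type AB, Rh-negative) = 1/4 × 1/2 = 1/8 per child.
All 2 independent: (1/8)^2 = 1/64.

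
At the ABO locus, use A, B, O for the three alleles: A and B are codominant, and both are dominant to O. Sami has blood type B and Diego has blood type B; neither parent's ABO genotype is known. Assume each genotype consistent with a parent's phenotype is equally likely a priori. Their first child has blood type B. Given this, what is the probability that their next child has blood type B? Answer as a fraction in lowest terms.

Possible genotypes: Sami ∈ {BB, BO}; Diego ∈ {BB, BO}.
Weight each parental genotype pair by prior × P(type-B child):
  BB × BB: posterior weight 4/15; P(next child type B) = 1.
  BB × BO: posterior weight 4/15; P(next child type B) = 1.
  BO × BB: posterior weight 4/15; P(next child type B) = 1.
  BO × BO: posterior weight 1/5; P(next child type B) = 3/4.
Weighted sum = 19/20.

19/20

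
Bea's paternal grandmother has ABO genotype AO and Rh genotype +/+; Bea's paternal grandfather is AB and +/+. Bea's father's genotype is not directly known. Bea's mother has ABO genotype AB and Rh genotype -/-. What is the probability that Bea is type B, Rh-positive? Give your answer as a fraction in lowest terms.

Bea's father's ABO genotype from AO × AB: 1/4 AA, 1/4 AB, 1/4 AO, 1/4 BO.
Crossing each possibility with the mother AB and summing P(type B): 1/4·0 + 1/4·1/4 + 1/4·1/4 + 1/4·1/2 = 1/4.
Similarly for Rh via the father's Rh distribution: P(Rh+) = 1.
Independent loci: 1/4 × 1 = 1/4.

1/4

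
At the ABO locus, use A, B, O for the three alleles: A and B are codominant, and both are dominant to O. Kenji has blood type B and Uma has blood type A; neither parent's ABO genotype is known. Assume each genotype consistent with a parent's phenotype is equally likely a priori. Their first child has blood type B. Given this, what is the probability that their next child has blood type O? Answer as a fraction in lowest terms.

Possible genotypes: Kenji ∈ {BB, BO}; Uma ∈ {AA, AO}.
Weight each parental genotype pair by prior × P(type-B child):
  BB × AO: posterior weight 2/3; P(next child type O) = 0.
  BO × AO: posterior weight 1/3; P(next child type O) = 1/4.
Weighted sum = 1/12.

1/12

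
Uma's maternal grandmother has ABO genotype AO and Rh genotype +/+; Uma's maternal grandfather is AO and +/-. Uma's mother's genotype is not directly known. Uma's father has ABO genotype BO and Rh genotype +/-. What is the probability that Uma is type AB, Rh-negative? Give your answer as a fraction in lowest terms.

Uma's mother's ABO genotype from AO × AO: 1/4 AA, 1/2 AO, 1/4 OO.
Crossing each possibility with the father BO and summing P(type AB): 1/4·1/2 + 1/2·1/4 + 1/4·0 = 1/4.
Similarly for Rh via the mother's Rh distribution: P(Rh-) = 1/8.
Independent loci: 1/4 × 1/8 = 1/32.

1/32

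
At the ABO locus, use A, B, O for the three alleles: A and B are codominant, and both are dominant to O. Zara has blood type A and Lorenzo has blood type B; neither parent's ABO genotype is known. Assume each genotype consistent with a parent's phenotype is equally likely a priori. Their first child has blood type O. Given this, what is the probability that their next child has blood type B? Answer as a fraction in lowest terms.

1/4

Possible genotypes: Zara ∈ {AA, AO}; Lorenzo ∈ {BB, BO}.
Weight each parental genotype pair by prior × P(type-O child):
  AO × BO: posterior weight 1; P(next child type B) = 1/4.
Weighted sum = 1/4.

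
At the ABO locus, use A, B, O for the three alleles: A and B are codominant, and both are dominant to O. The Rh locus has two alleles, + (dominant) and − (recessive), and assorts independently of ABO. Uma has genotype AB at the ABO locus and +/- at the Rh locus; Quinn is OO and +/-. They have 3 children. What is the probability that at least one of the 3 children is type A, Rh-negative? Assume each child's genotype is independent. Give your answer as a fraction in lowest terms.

169/512

ABO cross AB × OO → 1/2 A, 1/2 B.
Rh cross +/- × +/- → 3/4 Rh+, 1/4 Rh-; so P(type A, Rh-negative) = 1/2 × 1/4 = 1/8 per child.
P(none) = (7/8)^3 = 343/512; P(at least one) = 1 − 343/512 = 169/512.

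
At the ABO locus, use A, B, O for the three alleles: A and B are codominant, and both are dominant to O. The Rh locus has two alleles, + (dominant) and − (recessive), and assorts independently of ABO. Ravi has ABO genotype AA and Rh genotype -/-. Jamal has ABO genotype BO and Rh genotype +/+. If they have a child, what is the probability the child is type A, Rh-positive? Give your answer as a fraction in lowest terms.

ABO cross AA × BO → offspring phenotypes: 1/2 A, 1/2 AB.
Rh cross -/- × +/+ → 1 Rh+.
Independent loci: P(type A, Rh-positive) = 1/2 × 1 = 1/2.

1/2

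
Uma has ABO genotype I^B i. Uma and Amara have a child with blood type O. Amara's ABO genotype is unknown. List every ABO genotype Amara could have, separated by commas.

For each candidate genotype of Amara, check whether crossing it with I^B i can produce every observed child phenotype.
  I^A I^A → possible child types {A, AB} ✗
  I^A I^B → possible child types {A, B, AB} ✗
  I^A i → possible child types {O, A, B, AB} ✓
  I^B I^B → possible child types {B} ✗
  I^B i → possible child types {O, B} ✓
  i i → possible child types {O, B} ✓

I^A i, I^B i, i i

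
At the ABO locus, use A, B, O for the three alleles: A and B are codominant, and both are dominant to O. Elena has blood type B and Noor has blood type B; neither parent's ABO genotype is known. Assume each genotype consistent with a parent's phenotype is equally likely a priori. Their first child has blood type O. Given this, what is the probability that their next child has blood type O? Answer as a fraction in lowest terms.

Possible genotypes: Elena ∈ {BB, BO}; Noor ∈ {BB, BO}.
Weight each parental genotype pair by prior × P(type-O child):
  BO × BO: posterior weight 1; P(next child type O) = 1/4.
Weighted sum = 1/4.

1/4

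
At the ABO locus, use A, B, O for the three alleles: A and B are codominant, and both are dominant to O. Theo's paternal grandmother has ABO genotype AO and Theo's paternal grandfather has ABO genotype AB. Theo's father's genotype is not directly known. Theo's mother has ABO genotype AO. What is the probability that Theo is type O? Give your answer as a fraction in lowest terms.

1/8

Theo's father's ABO genotype from AO × AB: 1/4 AA, 1/4 AB, 1/4 AO, 1/4 BO.
Crossing each possibility with the mother AO and summing P(type O): 1/4·0 + 1/4·0 + 1/4·1/4 + 1/4·1/4 = 1/8.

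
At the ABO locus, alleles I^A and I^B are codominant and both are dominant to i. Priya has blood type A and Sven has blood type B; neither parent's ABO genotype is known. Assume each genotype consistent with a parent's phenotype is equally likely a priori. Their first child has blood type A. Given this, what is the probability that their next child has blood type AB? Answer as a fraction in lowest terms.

5/12

Possible genotypes: Priya ∈ {I^A I^A, I^A i}; Sven ∈ {I^B I^B, I^B i}.
Weight each parental genotype pair by prior × P(type-A child):
  I^A I^A × I^B i: posterior weight 2/3; P(next child type AB) = 1/2.
  I^A i × I^B i: posterior weight 1/3; P(next child type AB) = 1/4.
Weighted sum = 5/12.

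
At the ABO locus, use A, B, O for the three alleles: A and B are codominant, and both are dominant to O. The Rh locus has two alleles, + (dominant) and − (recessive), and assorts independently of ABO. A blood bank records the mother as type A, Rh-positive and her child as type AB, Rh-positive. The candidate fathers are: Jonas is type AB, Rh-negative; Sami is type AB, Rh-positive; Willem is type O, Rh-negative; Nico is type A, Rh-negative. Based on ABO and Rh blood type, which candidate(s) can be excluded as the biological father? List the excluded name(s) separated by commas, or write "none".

Willem, Nico

A candidate is excluded only if no genotype consistent with his phenotype could produce a type AB, Rh-positive child with a type A, Rh-positive mother.
Willem (type O, Rh-): no genotype consistent with that phenotype can produce a type-AB Rh+ child with a type-A mother.
Nico (type A, Rh-): no genotype consistent with that phenotype can produce a type-AB Rh+ child with a type-A mother.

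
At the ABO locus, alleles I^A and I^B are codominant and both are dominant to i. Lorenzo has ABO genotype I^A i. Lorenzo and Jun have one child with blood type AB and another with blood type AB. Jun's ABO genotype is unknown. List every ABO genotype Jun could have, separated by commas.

I^A I^B, I^B I^B, I^B i

For each candidate genotype of Jun, check whether crossing it with I^A i can produce every observed child phenotype.
  I^A I^A → possible child types {A} ✗
  I^A I^B → possible child types {A, B, AB} ✓
  I^A i → possible child types {O, A} ✗
  I^B I^B → possible child types {B, AB} ✓
  I^B i → possible child types {O, A, B, AB} ✓
  i i → possible child types {O, A} ✗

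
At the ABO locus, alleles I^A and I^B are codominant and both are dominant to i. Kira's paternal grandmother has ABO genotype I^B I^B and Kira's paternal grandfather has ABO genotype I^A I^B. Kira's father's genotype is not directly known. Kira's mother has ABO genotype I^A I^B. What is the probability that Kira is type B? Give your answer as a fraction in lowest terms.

3/8

Kira's father's ABO genotype from I^B I^B × I^A I^B: 1/2 I^A I^B, 1/2 I^B I^B.
Crossing each possibility with the mother I^A I^B and summing P(type B): 1/2·1/4 + 1/2·1/2 = 3/8.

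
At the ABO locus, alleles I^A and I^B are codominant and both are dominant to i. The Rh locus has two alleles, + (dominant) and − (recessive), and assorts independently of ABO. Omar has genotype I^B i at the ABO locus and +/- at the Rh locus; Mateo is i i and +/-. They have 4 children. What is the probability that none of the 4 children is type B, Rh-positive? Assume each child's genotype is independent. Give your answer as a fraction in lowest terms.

625/4096

ABO cross I^B i × i i → 1/2 O, 1/2 B.
Rh cross +/- × +/- → 3/4 Rh+, 1/4 Rh-; so P(type B, Rh-positive) = 1/2 × 3/4 = 3/8 per child.
P(not type B, Rh-positive) = 5/8 for one child; (5/8)^4 = 625/4096.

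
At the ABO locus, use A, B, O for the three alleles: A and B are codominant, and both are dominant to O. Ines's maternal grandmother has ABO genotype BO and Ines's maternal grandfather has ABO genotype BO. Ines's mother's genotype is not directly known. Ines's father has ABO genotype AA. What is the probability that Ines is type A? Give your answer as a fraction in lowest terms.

Ines's mother's ABO genotype from BO × BO: 1/4 BB, 1/2 BO, 1/4 OO.
Crossing each possibility with the father AA and summing P(type A): 1/4·0 + 1/2·1/2 + 1/4·1 = 1/2.

1/2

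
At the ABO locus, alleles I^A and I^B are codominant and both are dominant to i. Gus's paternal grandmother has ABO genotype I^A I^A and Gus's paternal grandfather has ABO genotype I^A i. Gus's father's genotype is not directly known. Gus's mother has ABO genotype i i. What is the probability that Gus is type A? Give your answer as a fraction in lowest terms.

Gus's father's ABO genotype from I^A I^A × I^A i: 1/2 I^A I^A, 1/2 I^A i.
Crossing each possibility with the mother i i and summing P(type A): 1/2·1 + 1/2·1/2 = 3/4.

3/4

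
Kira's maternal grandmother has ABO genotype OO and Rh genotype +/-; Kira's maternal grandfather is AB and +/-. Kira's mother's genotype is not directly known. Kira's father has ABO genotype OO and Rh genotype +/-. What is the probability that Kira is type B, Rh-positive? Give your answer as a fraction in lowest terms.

Kira's mother's ABO genotype from OO × AB: 1/2 AO, 1/2 BO.
Crossing each possibility with the father OO and summing P(type B): 1/2·0 + 1/2·1/2 = 1/4.
Similarly for Rh via the mother's Rh distribution: P(Rh+) = 3/4.
Independent loci: 1/4 × 3/4 = 3/16.

3/16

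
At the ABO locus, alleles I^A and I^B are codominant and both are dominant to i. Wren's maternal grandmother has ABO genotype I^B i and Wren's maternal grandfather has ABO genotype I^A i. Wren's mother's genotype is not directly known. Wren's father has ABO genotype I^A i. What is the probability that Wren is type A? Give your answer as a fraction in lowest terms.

1/2

Wren's mother's ABO genotype from I^B i × I^A i: 1/4 I^A I^B, 1/4 I^A i, 1/4 I^B i, 1/4 i i.
Crossing each possibility with the father I^A i and summing P(type A): 1/4·1/2 + 1/4·3/4 + 1/4·1/4 + 1/4·1/2 = 1/2.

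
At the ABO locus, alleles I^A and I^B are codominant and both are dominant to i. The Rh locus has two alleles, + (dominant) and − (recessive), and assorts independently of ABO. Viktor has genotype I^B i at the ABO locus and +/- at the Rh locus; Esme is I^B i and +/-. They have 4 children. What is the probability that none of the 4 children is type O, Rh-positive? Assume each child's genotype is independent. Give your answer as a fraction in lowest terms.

28561/65536

ABO cross I^B i × I^B i → 1/4 O, 3/4 B.
Rh cross +/- × +/- → 3/4 Rh+, 1/4 Rh-; so P(type O, Rh-positive) = 1/4 × 3/4 = 3/16 per child.
P(not type O, Rh-positive) = 13/16 for one child; (13/16)^4 = 28561/65536.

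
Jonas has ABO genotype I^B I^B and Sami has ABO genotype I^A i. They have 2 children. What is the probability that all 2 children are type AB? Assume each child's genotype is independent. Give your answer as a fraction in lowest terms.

ABO cross I^B I^B × I^A i → 1/2 B, 1/2 AB.
So P(type AB) = 1/2 per child.
All 2 independent: (1/2)^2 = 1/4.

1/4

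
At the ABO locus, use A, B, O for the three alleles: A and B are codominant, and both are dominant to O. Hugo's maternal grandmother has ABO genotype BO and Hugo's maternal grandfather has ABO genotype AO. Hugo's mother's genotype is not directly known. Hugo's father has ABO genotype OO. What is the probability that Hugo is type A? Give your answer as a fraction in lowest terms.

1/4

Hugo's mother's ABO genotype from BO × AO: 1/4 AB, 1/4 AO, 1/4 BO, 1/4 OO.
Crossing each possibility with the father OO and summing P(type A): 1/4·1/2 + 1/4·1/2 + 1/4·0 + 1/4·0 = 1/4.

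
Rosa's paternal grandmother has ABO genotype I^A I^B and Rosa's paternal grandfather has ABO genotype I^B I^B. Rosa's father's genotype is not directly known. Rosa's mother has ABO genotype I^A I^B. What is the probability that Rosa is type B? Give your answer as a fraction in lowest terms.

3/8

Rosa's father's ABO genotype from I^A I^B × I^B I^B: 1/2 I^A I^B, 1/2 I^B I^B.
Crossing each possibility with the mother I^A I^B and summing P(type B): 1/2·1/4 + 1/2·1/2 = 3/8.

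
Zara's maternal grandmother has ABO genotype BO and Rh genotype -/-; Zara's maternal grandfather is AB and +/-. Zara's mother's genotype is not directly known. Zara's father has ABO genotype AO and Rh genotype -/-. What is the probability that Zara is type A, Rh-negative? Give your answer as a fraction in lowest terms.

9/32

Zara's mother's ABO genotype from BO × AB: 1/4 AB, 1/4 AO, 1/4 BB, 1/4 BO.
Crossing each possibility with the father AO and summing P(type A): 1/4·1/2 + 1/4·3/4 + 1/4·0 + 1/4·1/4 = 3/8.
Similarly for Rh via the mother's Rh distribution: P(Rh-) = 3/4.
Independent loci: 3/8 × 3/4 = 9/32.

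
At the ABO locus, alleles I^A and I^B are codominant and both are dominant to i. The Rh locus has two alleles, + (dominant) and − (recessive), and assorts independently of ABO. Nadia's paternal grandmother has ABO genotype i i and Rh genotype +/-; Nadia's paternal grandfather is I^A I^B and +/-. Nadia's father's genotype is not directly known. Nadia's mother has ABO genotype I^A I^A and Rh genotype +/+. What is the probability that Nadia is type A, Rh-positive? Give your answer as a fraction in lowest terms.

Nadia's father's ABO genotype from i i × I^A I^B: 1/2 I^A i, 1/2 I^B i.
Crossing each possibility with the mother I^A I^A and summing P(type A): 1/2·1 + 1/2·1/2 = 3/4.
Similarly for Rh via the father's Rh distribution: P(Rh+) = 1.
Independent loci: 3/4 × 1 = 3/4.

3/4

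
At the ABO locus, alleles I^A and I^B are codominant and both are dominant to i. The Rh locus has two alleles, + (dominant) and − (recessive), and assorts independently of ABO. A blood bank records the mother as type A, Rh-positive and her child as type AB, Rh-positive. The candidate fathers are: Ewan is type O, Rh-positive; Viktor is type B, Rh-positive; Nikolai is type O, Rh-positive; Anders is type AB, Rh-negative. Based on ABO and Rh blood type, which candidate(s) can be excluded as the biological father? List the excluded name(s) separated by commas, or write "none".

Ewan, Nikolai

A candidate is excluded only if no genotype consistent with his phenotype could produce a type AB, Rh-positive child with a type A, Rh-positive mother.
Ewan (type O, Rh+): no genotype consistent with that phenotype can produce a type-AB Rh+ child with a type-A mother.
Nikolai (type O, Rh+): no genotype consistent with that phenotype can produce a type-AB Rh+ child with a type-A mother.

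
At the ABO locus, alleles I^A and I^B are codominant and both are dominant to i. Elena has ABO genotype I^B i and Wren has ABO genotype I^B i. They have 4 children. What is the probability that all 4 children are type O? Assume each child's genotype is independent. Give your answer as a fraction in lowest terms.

1/256

ABO cross I^B i × I^B i → 1/4 O, 3/4 B.
So P(type O) = 1/4 per child.
All 4 independent: (1/4)^4 = 1/256.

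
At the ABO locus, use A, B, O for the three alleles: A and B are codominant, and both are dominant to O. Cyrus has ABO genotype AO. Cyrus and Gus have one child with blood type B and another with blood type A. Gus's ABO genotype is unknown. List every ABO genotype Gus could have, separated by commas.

For each candidate genotype of Gus, check whether crossing it with AO can produce every observed child phenotype.
  AA → possible child types {A} ✗
  AB → possible child types {A, B, AB} ✓
  AO → possible child types {O, A} ✗
  BB → possible child types {B, AB} ✗
  BO → possible child types {O, A, B, AB} ✓
  OO → possible child types {O, A} ✗

AB, BO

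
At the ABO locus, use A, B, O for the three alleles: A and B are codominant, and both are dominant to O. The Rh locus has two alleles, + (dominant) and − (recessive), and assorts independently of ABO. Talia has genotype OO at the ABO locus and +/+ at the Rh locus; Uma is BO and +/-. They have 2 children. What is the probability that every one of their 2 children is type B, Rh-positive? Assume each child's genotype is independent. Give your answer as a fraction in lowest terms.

1/4

ABO cross OO × BO → 1/2 O, 1/2 B.
Rh cross +/+ × +/- → 1 Rh+; so P(type B, Rh-positive) = 1/2 × 1 = 1/2 per child.
All 2 independent: (1/2)^2 = 1/4.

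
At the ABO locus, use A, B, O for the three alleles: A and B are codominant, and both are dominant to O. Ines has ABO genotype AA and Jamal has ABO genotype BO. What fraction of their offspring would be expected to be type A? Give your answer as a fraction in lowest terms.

ABO cross AA × BO → offspring phenotypes: 1/2 A, 1/2 AB.
So P(type A) = 1/2.

1/2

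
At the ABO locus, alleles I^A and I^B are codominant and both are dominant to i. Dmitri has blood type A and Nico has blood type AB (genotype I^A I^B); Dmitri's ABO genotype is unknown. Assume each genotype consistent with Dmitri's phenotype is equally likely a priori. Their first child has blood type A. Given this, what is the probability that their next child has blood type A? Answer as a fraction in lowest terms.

1/2

Possible genotypes: Dmitri ∈ {I^A I^A, I^A i}; Nico ∈ {I^A I^B}.
Weight each parental genotype pair by prior × P(type-A child):
  I^A I^A × I^A I^B: posterior weight 1/2; P(next child type A) = 1/2.
  I^A i × I^A I^B: posterior weight 1/2; P(next child type A) = 1/2.
Weighted sum = 1/2.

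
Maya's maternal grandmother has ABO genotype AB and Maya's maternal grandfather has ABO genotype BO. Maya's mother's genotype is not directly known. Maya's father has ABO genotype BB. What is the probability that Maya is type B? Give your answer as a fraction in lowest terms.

Maya's mother's ABO genotype from AB × BO: 1/4 AB, 1/4 AO, 1/4 BB, 1/4 BO.
Crossing each possibility with the father BB and summing P(type B): 1/4·1/2 + 1/4·1/2 + 1/4·1 + 1/4·1 = 3/4.

3/4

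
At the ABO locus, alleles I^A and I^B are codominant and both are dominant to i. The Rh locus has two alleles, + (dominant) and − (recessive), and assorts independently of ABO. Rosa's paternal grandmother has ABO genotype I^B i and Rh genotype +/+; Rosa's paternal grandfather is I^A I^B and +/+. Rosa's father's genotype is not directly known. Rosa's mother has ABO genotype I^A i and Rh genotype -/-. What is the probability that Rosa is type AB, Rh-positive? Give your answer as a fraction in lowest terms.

1/4

Rosa's father's ABO genotype from I^B i × I^A I^B: 1/4 I^A I^B, 1/4 I^A i, 1/4 I^B I^B, 1/4 I^B i.
Crossing each possibility with the mother I^A i and summing P(type AB): 1/4·1/4 + 1/4·0 + 1/4·1/2 + 1/4·1/4 = 1/4.
Similarly for Rh via the father's Rh distribution: P(Rh+) = 1.
Independent loci: 1/4 × 1 = 1/4.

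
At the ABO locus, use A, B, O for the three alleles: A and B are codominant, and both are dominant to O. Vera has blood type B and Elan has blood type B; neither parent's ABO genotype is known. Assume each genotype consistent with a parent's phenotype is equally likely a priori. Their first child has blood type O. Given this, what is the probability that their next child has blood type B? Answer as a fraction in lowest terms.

Possible genotypes: Vera ∈ {BB, BO}; Elan ∈ {BB, BO}.
Weight each parental genotype pair by prior × P(type-O child):
  BO × BO: posterior weight 1; P(next child type B) = 3/4.
Weighted sum = 3/4.

3/4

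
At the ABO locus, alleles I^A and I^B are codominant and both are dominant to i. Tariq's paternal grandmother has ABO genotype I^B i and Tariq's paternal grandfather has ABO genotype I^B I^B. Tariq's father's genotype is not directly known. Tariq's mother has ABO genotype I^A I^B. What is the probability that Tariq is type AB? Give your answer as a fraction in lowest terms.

Tariq's father's ABO genotype from I^B i × I^B I^B: 1/2 I^B I^B, 1/2 I^B i.
Crossing each possibility with the mother I^A I^B and summing P(type AB): 1/2·1/2 + 1/2·1/4 = 3/8.

3/8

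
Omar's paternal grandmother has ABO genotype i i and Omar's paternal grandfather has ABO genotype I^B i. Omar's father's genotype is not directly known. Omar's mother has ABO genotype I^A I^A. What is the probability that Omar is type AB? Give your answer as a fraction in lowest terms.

1/4

Omar's father's ABO genotype from i i × I^B i: 1/2 I^B i, 1/2 i i.
Crossing each possibility with the mother I^A I^A and summing P(type AB): 1/2·1/2 + 1/2·0 = 1/4.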